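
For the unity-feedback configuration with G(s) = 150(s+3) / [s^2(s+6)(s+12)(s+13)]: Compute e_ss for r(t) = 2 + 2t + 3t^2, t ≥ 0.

12.48

System type = 2 (two poles at s=0). By superposition:
  • 2: tracked with zero error.
  • 2t: tracked with zero error.
  • 3t^2: e_ss = 6/K_a with K_a=25/52 → 12.48.
Total e_ss = 12.48.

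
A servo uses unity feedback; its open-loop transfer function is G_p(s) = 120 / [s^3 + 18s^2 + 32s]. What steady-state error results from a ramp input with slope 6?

1.6

Lowest-order denominator term is 32s, so the open loop has 1 pole at the origin → type 1 system.
K_v = lim_{s→0} s·G_p(s) = 120 / 32 = 3.75.
e_ss = 6/K_v = 6/3.75 = 1.6.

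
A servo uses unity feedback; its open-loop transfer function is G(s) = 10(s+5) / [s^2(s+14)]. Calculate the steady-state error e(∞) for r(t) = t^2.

System type = 2 (two poles at s=0).
K_a = lim_{s→0} s^2·G(s) = 10·5 / (14) = 25/7.
r(t) = t^2 gives R(s) = 2/s^3.
e_ss = 2/K_a = 2/(25/7) = 0.56.

0.56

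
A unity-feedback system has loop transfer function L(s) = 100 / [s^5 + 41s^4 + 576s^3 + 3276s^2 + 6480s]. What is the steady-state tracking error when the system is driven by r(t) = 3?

0

Factoring s from the denominator leaves a polynomial with constant term 6480, so the system is type 1.
A type-1 system has K_p = ∞, so it tracks a step input with zero steady-state error.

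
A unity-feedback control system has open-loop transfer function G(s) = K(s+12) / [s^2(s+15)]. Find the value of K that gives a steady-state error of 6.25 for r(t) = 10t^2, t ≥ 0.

4

Two free integrators in G(s): this is a type 2 system.
K_a = lim_{s→0} s^2·G(s) = K·12 / (15) = 0.8·K.
e_ss = 20/K_a = 6.25 ⇒ K_a = 3.2 ⇒ K = 3.2/0.8 = 4.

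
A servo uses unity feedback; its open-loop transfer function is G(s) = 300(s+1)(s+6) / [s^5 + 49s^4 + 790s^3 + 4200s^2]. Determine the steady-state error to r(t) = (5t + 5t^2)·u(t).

70/3

Lowest-order denominator term is 4200s^2, so the open loop has 2 poles at the origin → type 2 system. Treating each term separately:
  • 5t: tracked with zero error.
  • 5t^2: e_ss = 10/K_a with K_a=3/7 → 70/3.
Total e_ss = 70/3.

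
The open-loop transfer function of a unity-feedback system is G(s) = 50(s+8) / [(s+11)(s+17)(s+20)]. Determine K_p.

System type = 0 (no poles at s=0).
K_p = lim_{s→0} G(s) = 50·8 / (11·17·20) = 20/187.

20/187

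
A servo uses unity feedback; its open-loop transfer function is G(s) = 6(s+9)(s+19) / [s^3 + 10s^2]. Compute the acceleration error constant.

The denominator has no term below 10s^2 — 2 poles at s=0, type 2.
K_a = lim_{s→0} s^2·G(s) = 6·9·19 / 10 = 102.6.

102.6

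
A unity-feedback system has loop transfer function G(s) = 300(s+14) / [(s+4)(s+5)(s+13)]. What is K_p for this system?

No free integrators in G(s): this is a type 0 system.
K_p = lim_{s→0} G(s) = 300·14 / (4·5·13) = 210/13.

210/13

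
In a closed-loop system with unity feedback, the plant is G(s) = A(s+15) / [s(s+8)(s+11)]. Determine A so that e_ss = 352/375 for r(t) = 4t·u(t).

System type = 1 (one pole at s=0).
K_v = lim_{s→0} s·G(s) = A·15 / (8·11) = (15/88)·A.
e_ss = 4/K_v = 352/375 ⇒ K_v = 375/88 ⇒ A = (375/88)/(15/88) = 25.

25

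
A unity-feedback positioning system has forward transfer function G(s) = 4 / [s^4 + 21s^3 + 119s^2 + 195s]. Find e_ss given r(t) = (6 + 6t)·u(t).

The denominator has no term below 195s — 1 pole at s=0, type 1. By superposition:
  • 6: tracked with zero error.
  • 6t: e_ss = 6/K_v with K_v=4/195 → 292.5.
Total e_ss = 292.5.

292.5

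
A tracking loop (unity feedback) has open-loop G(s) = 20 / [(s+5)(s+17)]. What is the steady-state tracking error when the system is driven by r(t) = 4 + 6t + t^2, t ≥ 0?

infinity

G(s) has no factors of s in the denominator, so the system is type 0. Treating each term separately:
  • 4: e_ss = 4/(1+K_p) with K_p=4/17 → 68/21.
  • 6t: a type-0 system cannot track it, e_ss → ∞.
  • t^2: a type-0 system cannot track it, e_ss → ∞.
The unbounded component dominates.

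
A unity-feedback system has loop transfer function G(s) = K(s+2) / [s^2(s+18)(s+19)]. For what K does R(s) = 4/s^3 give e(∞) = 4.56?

The open loop has two poles at the origin → type 2 system.
K_a = lim_{s→0} s^2·G(s) = K·2 / (18·19) = (1/171)·K.
e_ss = 4/K_a = 4.56 ⇒ K_a = 50/57 ⇒ K = (50/57)/(1/171) = 150.

150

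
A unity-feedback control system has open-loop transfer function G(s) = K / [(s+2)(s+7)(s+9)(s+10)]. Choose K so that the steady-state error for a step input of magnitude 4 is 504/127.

10

No free integrators in G(s): this is a type 0 system.
K_p = lim_{s→0} G(s) = K / (2·7·9·10) = (1/1260)·K.
e_ss = 4/(1 + K_p) = 504/127 ⇒ 1 + (1/1260)·K = 127/126 ⇒ K = 10.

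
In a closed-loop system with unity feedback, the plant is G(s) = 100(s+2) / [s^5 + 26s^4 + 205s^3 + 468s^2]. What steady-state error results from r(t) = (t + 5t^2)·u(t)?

Lowest-order denominator term is 468s^2, so the open loop has 2 poles at the origin → type 2 system. Taking each input component in turn:
  • t: tracked with zero error.
  • 5t^2: e_ss = 10/K_a with K_a=50/117 → 23.4.
Total e_ss = 23.4.

23.4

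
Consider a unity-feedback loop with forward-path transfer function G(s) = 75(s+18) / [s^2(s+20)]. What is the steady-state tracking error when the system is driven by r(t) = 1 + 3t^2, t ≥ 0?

G(s) has two factors of s in the denominator, so the system is type 2. Taking each input component in turn:
  • 1: tracked with zero error.
  • 3t^2: e_ss = 6/K_a with K_a=67.5 → 4/45.
Total e_ss = 4/45.

4/45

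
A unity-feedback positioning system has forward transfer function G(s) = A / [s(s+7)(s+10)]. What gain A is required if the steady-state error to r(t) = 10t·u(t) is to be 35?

20

One free integrator in G(s): this is a type 1 system.
K_v = lim_{s→0} s·G(s) = A / (7·10) = (1/70)·A.
e_ss = 10/K_v = 35 ⇒ K_v = 2/7 ⇒ A = (2/7)/(1/70) = 20.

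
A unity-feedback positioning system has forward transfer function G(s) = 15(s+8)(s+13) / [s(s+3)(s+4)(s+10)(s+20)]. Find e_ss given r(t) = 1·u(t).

0

The open loop has one pole at the origin → type 1 system.
K_p = ∞ for a type-1 system; e_ss to a step is zero.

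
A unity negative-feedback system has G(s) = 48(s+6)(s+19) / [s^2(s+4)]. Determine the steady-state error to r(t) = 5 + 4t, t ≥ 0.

0

G(s) has two factors of s in the denominator, so the system is type 2. Taking each input component in turn:
  • 5: tracked with zero error.
  • 4t: tracked with zero error.
Total e_ss = 0.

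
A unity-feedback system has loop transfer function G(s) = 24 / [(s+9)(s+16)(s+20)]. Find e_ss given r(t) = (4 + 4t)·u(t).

infinity

The open loop has no poles at the origin → type 0 system. Treating each term separately:
  • 4: e_ss = 4/(1+K_p) with K_p=1/120 → 480/121.
  • 4t: a type-0 system cannot track it, e_ss → ∞.
The unbounded component dominates.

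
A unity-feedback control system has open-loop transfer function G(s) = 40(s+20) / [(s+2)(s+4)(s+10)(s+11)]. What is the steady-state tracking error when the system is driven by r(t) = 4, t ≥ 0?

44/21

No free integrators in G(s): this is a type 0 system.
K_p = lim_{s→0} G(s) = 40·20 / (2·4·10·11) = 10/11.
e_ss = 4/(1 + K_p) = 4/(21/11) = 44/21.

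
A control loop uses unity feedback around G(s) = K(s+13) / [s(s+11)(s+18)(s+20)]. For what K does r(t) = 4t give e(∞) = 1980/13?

8

The open loop has one pole at the origin → type 1 system.
K_v = lim_{s→0} s·G(s) = K·13 / (11·18·20) = (13/3960)·K.
e_ss = 4/K_v = 1980/13 ⇒ K_v = 13/495 ⇒ K = (13/495)/(13/3960) = 8.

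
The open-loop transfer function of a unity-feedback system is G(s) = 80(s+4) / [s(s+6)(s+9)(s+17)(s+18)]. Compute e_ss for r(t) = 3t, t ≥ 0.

154.9125

System type = 1 (one pole at s=0).
K_v = lim_{s→0} s·G(s) = 80·4 / (6·9·17·18) = 80/4131.
e_ss = 3/K_v = 3/(80/4131) = 154.9125.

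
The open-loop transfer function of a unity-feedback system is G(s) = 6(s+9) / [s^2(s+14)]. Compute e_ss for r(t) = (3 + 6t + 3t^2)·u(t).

14/9

System type = 2 (two poles at s=0). Taking each input component in turn:
  • 3: tracked with zero error.
  • 6t: tracked with zero error.
  • 3t^2: e_ss = 6/K_a with K_a=27/7 → 14/9.
Total e_ss = 14/9.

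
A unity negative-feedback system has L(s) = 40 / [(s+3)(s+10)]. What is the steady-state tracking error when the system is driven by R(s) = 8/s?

L(s) has no factors of s in the denominator, so the system is type 0.
K_p = lim_{s→0} L(s) = 40 / (3·10) = 4/3.
e_ss = 8/(1 + K_p) = 8/(7/3) = 24/7.

24/7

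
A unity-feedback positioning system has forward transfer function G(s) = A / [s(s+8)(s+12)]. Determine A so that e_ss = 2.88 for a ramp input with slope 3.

G(s) has one factor of s in the denominator, so the system is type 1.
K_v = lim_{s→0} s·G(s) = A / (8·12) = (1/96)·A.
e_ss = 3/K_v = 2.88 ⇒ K_v = 25/24 ⇒ A = (25/24)/(1/96) = 100.

100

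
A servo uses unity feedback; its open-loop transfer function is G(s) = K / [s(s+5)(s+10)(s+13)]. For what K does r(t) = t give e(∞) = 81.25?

8

The open loop has one pole at the origin → type 1 system.
K_v = lim_{s→0} s·G(s) = K / (5·10·13) = (1/650)·K.
e_ss = 1/K_v = 81.25 ⇒ K_v = 4/325 ⇒ K = (4/325)/(1/650) = 8.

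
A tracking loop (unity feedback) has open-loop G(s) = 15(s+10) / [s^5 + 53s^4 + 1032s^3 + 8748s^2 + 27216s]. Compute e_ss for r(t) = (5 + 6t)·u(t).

1088.64

Factoring s from the denominator leaves a polynomial with constant term 27216, so the system is type 1. Taking each input component in turn:
  • 5: tracked with zero error.
  • 6t: e_ss = 6/K_v with K_v=25/4536 → 1088.64.
Total e_ss = 1088.64.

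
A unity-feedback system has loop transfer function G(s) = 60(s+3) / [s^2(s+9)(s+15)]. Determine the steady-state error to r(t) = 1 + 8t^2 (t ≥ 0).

12

G(s) has two factors of s in the denominator, so the system is type 2. Treating each term separately:
  • 1: tracked with zero error.
  • 8t^2: e_ss = 16/K_a with K_a=4/3 → 12.
Total e_ss = 12.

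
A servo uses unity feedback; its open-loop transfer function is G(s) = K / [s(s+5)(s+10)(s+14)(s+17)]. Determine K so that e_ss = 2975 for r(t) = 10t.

40

One free integrator in G(s): this is a type 1 system.
K_v = lim_{s→0} s·G(s) = K / (5·10·14·17) = (1/11900)·K.
e_ss = 10/K_v = 2975 ⇒ K_v = 2/595 ⇒ K = (2/595)/(1/11900) = 40.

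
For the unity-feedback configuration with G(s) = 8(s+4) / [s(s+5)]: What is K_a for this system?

0

One free integrator in G(s): this is a type 1 system.
K_a = lim_{s→0} s^2·G(s) = 0 (the extra factor of s kills the finite limit).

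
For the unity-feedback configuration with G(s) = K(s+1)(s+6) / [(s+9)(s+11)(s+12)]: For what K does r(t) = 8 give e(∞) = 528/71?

The open loop has no poles at the origin → type 0 system.
K_p = lim_{s→0} G(s) = K·1·6 / (9·11·12) = (1/198)·K.
e_ss = 8/(1 + K_p) = 528/71 ⇒ 1 + (1/198)·K = 71/66 ⇒ K = 15.

15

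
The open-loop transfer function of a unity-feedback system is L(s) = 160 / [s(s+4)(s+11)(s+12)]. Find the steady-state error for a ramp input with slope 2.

6.6

The open loop has one pole at the origin → type 1 system.
K_v = lim_{s→0} s·L(s) = 160 / (4·11·12) = 10/33.
e_ss = 2/K_v = 2/(10/33) = 6.6.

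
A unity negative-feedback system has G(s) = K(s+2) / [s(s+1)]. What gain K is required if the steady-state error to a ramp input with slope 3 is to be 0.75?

2

System type = 1 (one pole at s=0).
K_v = lim_{s→0} s·G(s) = K·2 / (1) = 2·K.
e_ss = 3/K_v = 0.75 ⇒ K_v = 4 ⇒ K = 4/2 = 2.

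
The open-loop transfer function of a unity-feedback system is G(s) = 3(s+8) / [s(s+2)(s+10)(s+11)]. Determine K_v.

G(s) has one factor of s in the denominator, so the system is type 1.
K_v = lim_{s→0} s·G(s) = 3·8 / (2·10·11) = 6/55.

6/55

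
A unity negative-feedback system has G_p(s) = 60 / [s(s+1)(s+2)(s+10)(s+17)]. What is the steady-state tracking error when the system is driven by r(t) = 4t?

The open loop has one pole at the origin → type 1 system.
K_v = lim_{s→0} s·G_p(s) = 60 / (1·2·10·17) = 3/17.
e_ss = 4/K_v = 4/(3/17) = 68/3.

68/3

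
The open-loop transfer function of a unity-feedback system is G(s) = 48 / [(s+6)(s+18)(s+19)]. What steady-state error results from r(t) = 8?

1368/175

The open loop has no poles at the origin → type 0 system.
K_p = lim_{s→0} G(s) = 48 / (6·18·19) = 4/171.
e_ss = 8/(1 + K_p) = 8/(175/171) = 1368/175.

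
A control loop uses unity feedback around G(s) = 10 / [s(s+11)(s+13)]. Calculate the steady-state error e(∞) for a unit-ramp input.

G(s) has one factor of s in the denominator, so the system is type 1.
K_v = lim_{s→0} s·G(s) = 10 / (11·13) = 10/143.
e_ss = 1/K_v = 1/(10/143) = 14.3.

14.3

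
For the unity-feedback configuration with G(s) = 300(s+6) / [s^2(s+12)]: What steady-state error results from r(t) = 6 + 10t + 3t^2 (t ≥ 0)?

System type = 2 (two poles at s=0). Taking each input component in turn:
  • 6: tracked with zero error.
  • 10t: tracked with zero error.
  • 3t^2: e_ss = 6/K_a with K_a=150 → 0.04.
Total e_ss = 0.04.

0.04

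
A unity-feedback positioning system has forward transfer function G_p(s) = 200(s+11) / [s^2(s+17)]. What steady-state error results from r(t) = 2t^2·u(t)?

17/550

Two free integrators in G_p(s): this is a type 2 system.
K_a = lim_{s→0} s^2·G_p(s) = 200·11 / (17) = 2200/17.
r(t) = 2t^2 gives R(s) = 4/s^3.
e_ss = 4/K_a = 4/(2200/17) = 17/550.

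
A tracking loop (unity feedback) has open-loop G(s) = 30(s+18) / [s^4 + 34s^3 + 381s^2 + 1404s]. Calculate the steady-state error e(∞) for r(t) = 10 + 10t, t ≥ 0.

26

Lowest-order denominator term is 1404s, so the open loop has 1 pole at the origin → type 1 system. Treating each term separately:
  • 10: tracked with zero error.
  • 10t: e_ss = 10/K_v with K_v=5/13 → 26.
Total e_ss = 26.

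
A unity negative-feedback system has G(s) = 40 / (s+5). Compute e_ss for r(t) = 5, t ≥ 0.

5/9

The open loop has no poles at the origin → type 0 system.
K_p = lim_{s→0} G(s) = 40 / (5) = 8.
e_ss = 5/(1 + K_p) = 5/9.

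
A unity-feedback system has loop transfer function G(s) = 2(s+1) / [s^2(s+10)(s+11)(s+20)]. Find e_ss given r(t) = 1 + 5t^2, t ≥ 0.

11000

Two free integrators in G(s): this is a type 2 system. By superposition:
  • 1: tracked with zero error.
  • 5t^2: e_ss = 10/K_a with K_a=1/1100 → 11000.
Total e_ss = 11000.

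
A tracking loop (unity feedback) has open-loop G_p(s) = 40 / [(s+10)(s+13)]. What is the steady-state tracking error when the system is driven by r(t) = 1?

No free integrators in G_p(s): this is a type 0 system.
K_p = lim_{s→0} G_p(s) = 40 / (10·13) = 4/13.
e_ss = 1/(1 + K_p) = 1/(17/13) = 13/17.

13/17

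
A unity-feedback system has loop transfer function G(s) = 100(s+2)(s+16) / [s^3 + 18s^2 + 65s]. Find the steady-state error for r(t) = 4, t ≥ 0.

0

The denominator has no term below 65s — 1 pole at s=0, type 1.
A type-1 system has K_p = ∞, so it tracks a step input with zero steady-state error.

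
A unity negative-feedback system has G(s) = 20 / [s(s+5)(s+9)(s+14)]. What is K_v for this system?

2/63

System type = 1 (one pole at s=0).
K_v = lim_{s→0} s·G(s) = 20 / (5·9·14) = 2/63.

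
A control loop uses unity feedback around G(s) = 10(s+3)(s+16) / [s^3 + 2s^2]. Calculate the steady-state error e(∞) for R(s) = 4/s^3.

Factoring s^2 from the denominator leaves a polynomial with constant term 2, so the system is type 2.
K_a = lim_{s→0} s^2·G(s) = 10·3·16 / 2 = 240.
r(t) = 2t^2 gives R(s) = 4/s^3.
e_ss = 4/K_a = 4/240 = 1/60.

1/60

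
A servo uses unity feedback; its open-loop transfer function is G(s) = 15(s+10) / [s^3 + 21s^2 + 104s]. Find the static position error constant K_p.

K_p = lim_{s→0} G(s); with 1 pole at the origin the limit diverges, so K_p = ∞.

infinity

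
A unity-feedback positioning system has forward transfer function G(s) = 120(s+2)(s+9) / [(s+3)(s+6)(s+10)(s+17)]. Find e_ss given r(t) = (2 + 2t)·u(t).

No free integrators in G(s): this is a type 0 system. By superposition:
  • 2: e_ss = 2/(1+K_p) with K_p=12/17 → 34/29.
  • 2t: a type-0 system cannot track it, e_ss → ∞.
The unbounded component dominates.

infinity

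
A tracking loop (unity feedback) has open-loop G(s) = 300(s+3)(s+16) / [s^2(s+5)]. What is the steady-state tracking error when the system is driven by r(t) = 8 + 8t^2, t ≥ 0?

G(s) has two factors of s in the denominator, so the system is type 2. By superposition:
  • 8: tracked with zero error.
  • 8t^2: e_ss = 16/K_a with K_a=2880 → 1/180.
Total e_ss = 1/180.

1/180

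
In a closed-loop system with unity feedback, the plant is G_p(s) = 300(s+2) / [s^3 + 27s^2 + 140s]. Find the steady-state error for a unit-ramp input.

7/30

The denominator has no term below 140s — 1 pole at s=0, type 1.
K_v = lim_{s→0} s·G_p(s) = 300·2 / 140 = 30/7.
e_ss = 1/K_v = 1/(30/7) = 7/30.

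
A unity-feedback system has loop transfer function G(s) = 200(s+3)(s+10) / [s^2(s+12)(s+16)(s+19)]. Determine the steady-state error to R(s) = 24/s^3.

14.592

Two free integrators in G(s): this is a type 2 system.
K_a = lim_{s→0} s^2·G(s) = 200·3·10 / (12·16·19) = 125/76.
r(t) = 12t^2 gives R(s) = 24/s^3.
e_ss = 24/K_a = 24/(125/76) = 14.592.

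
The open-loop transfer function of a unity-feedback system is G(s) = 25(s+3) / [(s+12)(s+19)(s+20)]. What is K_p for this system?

5/304

System type = 0 (no poles at s=0).
K_p = lim_{s→0} G(s) = 25·3 / (12·19·20) = 5/304.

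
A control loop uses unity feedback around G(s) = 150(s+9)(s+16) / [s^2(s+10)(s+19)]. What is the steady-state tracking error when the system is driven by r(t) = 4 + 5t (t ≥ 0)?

System type = 2 (two poles at s=0). By superposition:
  • 4: tracked with zero error.
  • 5t: tracked with zero error.
Total e_ss = 0.

0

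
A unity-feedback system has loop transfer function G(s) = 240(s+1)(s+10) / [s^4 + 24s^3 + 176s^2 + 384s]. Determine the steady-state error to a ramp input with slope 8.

1.28

Factoring s from the denominator leaves a polynomial with constant term 384, so the system is type 1.
K_v = lim_{s→0} s·G(s) = 240·1·10 / 384 = 6.25.
e_ss = 8/K_v = 8/6.25 = 1.28.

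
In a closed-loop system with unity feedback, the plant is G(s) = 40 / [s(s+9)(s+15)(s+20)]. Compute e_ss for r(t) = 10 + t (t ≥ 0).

The open loop has one pole at the origin → type 1 system. By superposition:
  • 10: tracked with zero error.
  • t: e_ss = 1/K_v with K_v=2/135 → 67.5.
Total e_ss = 67.5.

67.5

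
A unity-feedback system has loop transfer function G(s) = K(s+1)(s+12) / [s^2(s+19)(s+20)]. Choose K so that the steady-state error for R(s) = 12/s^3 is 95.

4

The open loop has two poles at the origin → type 2 system.
K_a = lim_{s→0} s^2·G(s) = K·1·12 / (19·20) = (3/95)·K.
e_ss = 12/K_a = 95 ⇒ K_a = 12/95 ⇒ K = (12/95)/(3/95) = 4.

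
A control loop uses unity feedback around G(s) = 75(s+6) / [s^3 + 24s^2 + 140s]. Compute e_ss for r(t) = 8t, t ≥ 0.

112/45

Factoring s from the denominator leaves a polynomial with constant term 140, so the system is type 1.
K_v = lim_{s→0} s·G(s) = 75·6 / 140 = 45/14.
e_ss = 8/K_v = 8/(45/14) = 112/45.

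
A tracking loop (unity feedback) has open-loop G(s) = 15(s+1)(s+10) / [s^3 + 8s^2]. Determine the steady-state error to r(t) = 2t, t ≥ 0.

The denominator has no term below 8s^2 — 2 poles at s=0, type 2.
K_v = ∞ for a type-2 system; e_ss to a ramp is zero.

0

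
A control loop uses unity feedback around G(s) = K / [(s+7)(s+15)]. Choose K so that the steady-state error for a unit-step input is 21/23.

G(s) has no factors of s in the denominator, so the system is type 0.
K_p = lim_{s→0} G(s) = K / (7·15) = (1/105)·K.
e_ss = 1/(1 + K_p) = 21/23 ⇒ 1 + (1/105)·K = 23/21 ⇒ K = 10.

10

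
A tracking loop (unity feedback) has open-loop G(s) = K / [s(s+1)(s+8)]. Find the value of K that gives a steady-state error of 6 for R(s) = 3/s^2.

4

System type = 1 (one pole at s=0).
K_v = lim_{s→0} s·G(s) = K / (1·8) = 0.125·K.
e_ss = 3/K_v = 6 ⇒ K_v = 0.5 ⇒ K = 0.5/0.125 = 4.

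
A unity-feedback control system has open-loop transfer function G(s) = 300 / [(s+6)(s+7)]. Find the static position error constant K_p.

50/7

System type = 0 (no poles at s=0).
K_p = lim_{s→0} G(s) = 300 / (6·7) = 50/7.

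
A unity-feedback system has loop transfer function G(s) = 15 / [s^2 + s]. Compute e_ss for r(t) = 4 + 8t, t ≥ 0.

8/15

Factoring s from the denominator leaves a polynomial with constant term 1, so the system is type 1. Treating each term separately:
  • 4: tracked with zero error.
  • 8t: e_ss = 8/K_v with K_v=15 → 8/15.
Total e_ss = 8/15.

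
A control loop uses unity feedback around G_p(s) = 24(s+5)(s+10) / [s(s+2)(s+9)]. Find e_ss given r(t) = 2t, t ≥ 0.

0.03

System type = 1 (one pole at s=0).
K_v = lim_{s→0} s·G_p(s) = 24·5·10 / (2·9) = 200/3.
e_ss = 2/K_v = 2/(200/3) = 0.03.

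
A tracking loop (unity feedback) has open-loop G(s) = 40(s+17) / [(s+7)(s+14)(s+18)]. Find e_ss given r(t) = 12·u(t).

5292/611

System type = 0 (no poles at s=0).
K_p = lim_{s→0} G(s) = 40·17 / (7·14·18) = 170/441.
e_ss = 12/(1 + K_p) = 12/(611/441) = 5292/611.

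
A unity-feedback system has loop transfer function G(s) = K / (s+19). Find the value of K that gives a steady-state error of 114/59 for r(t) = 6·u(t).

40

The open loop has no poles at the origin → type 0 system.
K_p = lim_{s→0} G(s) = K / (19) = (1/19)·K.
e_ss = 6/(1 + K_p) = 114/59 ⇒ 1 + (1/19)·K = 59/19 ⇒ K = 40.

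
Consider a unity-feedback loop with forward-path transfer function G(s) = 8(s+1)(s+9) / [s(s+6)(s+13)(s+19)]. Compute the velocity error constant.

12/247

One free integrator in G(s): this is a type 1 system.
K_v = lim_{s→0} s·G(s) = 8·1·9 / (6·13·19) = 12/247.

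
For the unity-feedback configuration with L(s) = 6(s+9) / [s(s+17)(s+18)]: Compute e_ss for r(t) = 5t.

85/3

The open loop has one pole at the origin → type 1 system.
K_v = lim_{s→0} s·L(s) = 6·9 / (17·18) = 3/17.
e_ss = 5/K_v = 5/(3/17) = 85/3.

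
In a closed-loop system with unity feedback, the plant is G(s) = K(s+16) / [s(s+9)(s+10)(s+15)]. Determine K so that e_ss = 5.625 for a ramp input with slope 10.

One free integrator in G(s): this is a type 1 system.
K_v = lim_{s→0} s·G(s) = K·16 / (9·10·15) = (8/675)·K.
e_ss = 10/K_v = 5.625 ⇒ K_v = 16/9 ⇒ K = (16/9)/(8/675) = 150.

150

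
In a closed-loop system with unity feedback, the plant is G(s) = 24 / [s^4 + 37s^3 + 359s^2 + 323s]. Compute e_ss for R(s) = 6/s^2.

80.75

The denominator has no term below 323s — 1 pole at s=0, type 1.
K_v = lim_{s→0} s·G(s) = 24 / 323 = 24/323.
e_ss = 6/K_v = 6/(24/323) = 80.75.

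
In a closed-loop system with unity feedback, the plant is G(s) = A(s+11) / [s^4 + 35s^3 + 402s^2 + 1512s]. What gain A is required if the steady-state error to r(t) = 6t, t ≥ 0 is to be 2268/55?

20

The denominator has no term below 1512s — 1 pole at s=0, type 1.
K_v = lim_{s→0} s·G(s) = A·11 / 1512 = (11/1512)·A.
e_ss = 6/K_v = 2268/55 ⇒ K_v = 55/378 ⇒ A = (55/378)/(11/1512) = 20.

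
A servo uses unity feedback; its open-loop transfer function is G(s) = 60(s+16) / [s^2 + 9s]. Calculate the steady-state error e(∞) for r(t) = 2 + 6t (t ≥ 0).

9/160

Factoring s from the denominator leaves a polynomial with constant term 9, so the system is type 1. Taking each input component in turn:
  • 2: tracked with zero error.
  • 6t: e_ss = 6/K_v with K_v=320/3 → 9/160.
Total e_ss = 9/160.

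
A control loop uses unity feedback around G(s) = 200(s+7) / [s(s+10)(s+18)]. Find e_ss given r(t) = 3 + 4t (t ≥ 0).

18/35

G(s) has one factor of s in the denominator, so the system is type 1. By superposition:
  • 3: tracked with zero error.
  • 4t: e_ss = 4/K_v with K_v=70/9 → 18/35.
Total e_ss = 18/35.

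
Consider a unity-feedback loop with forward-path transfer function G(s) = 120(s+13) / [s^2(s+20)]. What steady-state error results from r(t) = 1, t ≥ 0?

G(s) has two factors of s in the denominator, so the system is type 2.
A type-2 system has K_p = ∞, so it tracks a step input with zero steady-state error.

0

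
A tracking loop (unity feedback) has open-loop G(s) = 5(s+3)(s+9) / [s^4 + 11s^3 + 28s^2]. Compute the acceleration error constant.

135/28

Factoring s^2 from the denominator leaves a polynomial with constant term 28, so the system is type 2.
K_a = lim_{s→0} s^2·G(s) = 5·3·9 / 28 = 135/28.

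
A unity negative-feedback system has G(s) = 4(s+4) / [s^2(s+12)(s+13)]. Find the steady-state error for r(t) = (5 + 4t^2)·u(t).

78

G(s) has two factors of s in the denominator, so the system is type 2. Taking each input component in turn:
  • 5: tracked with zero error.
  • 4t^2: e_ss = 8/K_a with K_a=4/39 → 78.
Total e_ss = 78.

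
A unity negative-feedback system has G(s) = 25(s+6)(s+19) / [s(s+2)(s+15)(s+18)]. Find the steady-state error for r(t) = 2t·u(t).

36/95

The open loop has one pole at the origin → type 1 system.
K_v = lim_{s→0} s·G(s) = 25·6·19 / (2·15·18) = 95/18.
e_ss = 2/K_v = 2/(95/18) = 36/95.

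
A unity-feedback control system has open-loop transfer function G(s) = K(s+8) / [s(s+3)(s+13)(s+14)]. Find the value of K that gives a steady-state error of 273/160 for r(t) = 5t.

200

G(s) has one factor of s in the denominator, so the system is type 1.
K_v = lim_{s→0} s·G(s) = K·8 / (3·13·14) = (4/273)·K.
e_ss = 5/K_v = 273/160 ⇒ K_v = 800/273 ⇒ K = (800/273)/(4/273) = 200.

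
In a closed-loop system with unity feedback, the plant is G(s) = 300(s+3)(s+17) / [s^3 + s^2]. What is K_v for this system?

K_v = lim_{s→0} s·G(s); with 2 poles at the origin the limit diverges, so K_v = ∞.

infinity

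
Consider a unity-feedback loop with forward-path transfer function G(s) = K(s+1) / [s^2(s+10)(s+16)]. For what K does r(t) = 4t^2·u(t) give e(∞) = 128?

System type = 2 (two poles at s=0).
K_a = lim_{s→0} s^2·G(s) = K·1 / (10·16) = (1/160)·K.
e_ss = 8/K_a = 128 ⇒ K_a = 0.0625 ⇒ K = 0.0625/(1/160) = 10.

10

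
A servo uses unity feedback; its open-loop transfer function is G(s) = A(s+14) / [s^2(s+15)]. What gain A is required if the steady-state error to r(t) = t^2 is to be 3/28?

20

The open loop has two poles at the origin → type 2 system.
K_a = lim_{s→0} s^2·G(s) = A·14 / (15) = (14/15)·A.
e_ss = 2/K_a = 3/28 ⇒ K_a = 56/3 ⇒ A = (56/3)/(14/15) = 20.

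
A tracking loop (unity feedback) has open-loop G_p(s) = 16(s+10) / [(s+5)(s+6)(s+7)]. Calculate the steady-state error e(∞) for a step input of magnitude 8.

The open loop has no poles at the origin → type 0 system.
K_p = lim_{s→0} G_p(s) = 16·10 / (5·6·7) = 16/21.
e_ss = 8/(1 + K_p) = 8/(37/21) = 168/37.

168/37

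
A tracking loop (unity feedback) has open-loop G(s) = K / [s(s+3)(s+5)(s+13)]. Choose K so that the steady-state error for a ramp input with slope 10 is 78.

25

System type = 1 (one pole at s=0).
K_v = lim_{s→0} s·G(s) = K / (3·5·13) = (1/195)·K.
e_ss = 10/K_v = 78 ⇒ K_v = 5/39 ⇒ K = (5/39)/(1/195) = 25.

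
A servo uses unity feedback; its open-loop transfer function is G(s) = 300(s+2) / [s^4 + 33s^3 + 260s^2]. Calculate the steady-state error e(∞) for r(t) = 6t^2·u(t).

Lowest-order denominator term is 260s^2, so the open loop has 2 poles at the origin → type 2 system.
K_a = lim_{s→0} s^2·G(s) = 300·2 / 260 = 30/13.
r(t) = 6t^2 gives R(s) = 12/s^3.
e_ss = 12/K_a = 12/(30/13) = 5.2.

5.2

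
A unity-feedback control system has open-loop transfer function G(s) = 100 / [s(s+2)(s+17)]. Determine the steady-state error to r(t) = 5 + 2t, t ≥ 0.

0.68

The open loop has one pole at the origin → type 1 system. Treating each term separately:
  • 5: tracked with zero error.
  • 2t: e_ss = 2/K_v with K_v=50/17 → 0.68.
Total e_ss = 0.68.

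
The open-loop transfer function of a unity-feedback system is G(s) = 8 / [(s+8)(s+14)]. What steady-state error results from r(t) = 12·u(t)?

11.2

G(s) has no factors of s in the denominator, so the system is type 0.
K_p = lim_{s→0} G(s) = 8 / (8·14) = 1/14.
e_ss = 12/(1 + K_p) = 12/(15/14) = 11.2.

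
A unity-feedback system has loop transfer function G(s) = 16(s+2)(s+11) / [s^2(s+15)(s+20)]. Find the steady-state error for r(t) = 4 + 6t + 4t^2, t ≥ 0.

75/11

System type = 2 (two poles at s=0). By superposition:
  • 4: tracked with zero error.
  • 6t: tracked with zero error.
  • 4t^2: e_ss = 8/K_a with K_a=88/75 → 75/11.
Total e_ss = 75/11.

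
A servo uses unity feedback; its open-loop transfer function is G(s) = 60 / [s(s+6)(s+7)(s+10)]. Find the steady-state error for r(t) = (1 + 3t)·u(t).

System type = 1 (one pole at s=0). Taking each input component in turn:
  • 1: tracked with zero error.
  • 3t: e_ss = 3/K_v with K_v=1/7 → 21.
Total e_ss = 21.

21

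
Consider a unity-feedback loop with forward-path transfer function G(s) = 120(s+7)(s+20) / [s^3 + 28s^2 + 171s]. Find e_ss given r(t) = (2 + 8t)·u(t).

57/700

The denominator has no term below 171s — 1 pole at s=0, type 1. Taking each input component in turn:
  • 2: tracked with zero error.
  • 8t: e_ss = 8/K_v with K_v=5600/57 → 57/700.
Total e_ss = 57/700.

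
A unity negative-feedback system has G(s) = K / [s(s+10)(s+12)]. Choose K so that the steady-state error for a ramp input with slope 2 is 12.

20

The open loop has one pole at the origin → type 1 system.
K_v = lim_{s→0} s·G(s) = K / (10·12) = (1/120)·K.
e_ss = 2/K_v = 12 ⇒ K_v = 1/6 ⇒ K = (1/6)/(1/120) = 20.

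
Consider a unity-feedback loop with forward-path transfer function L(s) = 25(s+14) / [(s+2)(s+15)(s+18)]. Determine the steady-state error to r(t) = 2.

No free integrators in L(s): this is a type 0 system.
K_p = lim_{s→0} L(s) = 25·14 / (2·15·18) = 35/54.
e_ss = 2/(1 + K_p) = 2/(89/54) = 108/89.

108/89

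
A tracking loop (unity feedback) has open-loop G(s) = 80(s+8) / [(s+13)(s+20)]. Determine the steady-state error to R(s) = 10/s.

26/9

System type = 0 (no poles at s=0).
K_p = lim_{s→0} G(s) = 80·8 / (13·20) = 32/13.
e_ss = 10/(1 + K_p) = 10/(45/13) = 26/9.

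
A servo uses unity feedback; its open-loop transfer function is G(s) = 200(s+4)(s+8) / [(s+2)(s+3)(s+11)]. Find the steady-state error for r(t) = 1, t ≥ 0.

G(s) has no factors of s in the denominator, so the system is type 0.
K_p = lim_{s→0} G(s) = 200·4·8 / (2·3·11) = 3200/33.
e_ss = 1/(1 + K_p) = 1/(3233/33) = 33/3233.

33/3233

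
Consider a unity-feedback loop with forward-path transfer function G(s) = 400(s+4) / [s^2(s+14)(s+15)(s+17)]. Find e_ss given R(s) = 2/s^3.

4.4625

G(s) has two factors of s in the denominator, so the system is type 2.
K_a = lim_{s→0} s^2·G(s) = 400·4 / (14·15·17) = 160/357.
r(t) = t^2 gives R(s) = 2/s^3.
e_ss = 2/K_a = 2/(160/357) = 4.4625.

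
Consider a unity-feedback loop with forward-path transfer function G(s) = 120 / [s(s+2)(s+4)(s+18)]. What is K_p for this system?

infinity

K_p = lim_{s→0} G(s); with 1 pole at the origin the limit diverges, so K_p = ∞.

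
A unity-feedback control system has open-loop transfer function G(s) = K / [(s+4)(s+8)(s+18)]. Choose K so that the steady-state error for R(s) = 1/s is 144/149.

20

System type = 0 (no poles at s=0).
K_p = lim_{s→0} G(s) = K / (4·8·18) = (1/576)·K.
e_ss = 1/(1 + K_p) = 144/149 ⇒ 1 + (1/576)·K = 149/144 ⇒ K = 20.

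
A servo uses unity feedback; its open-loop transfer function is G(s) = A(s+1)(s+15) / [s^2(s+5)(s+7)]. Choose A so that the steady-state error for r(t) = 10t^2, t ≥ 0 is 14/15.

System type = 2 (two poles at s=0).
K_a = lim_{s→0} s^2·G(s) = A·1·15 / (5·7) = (3/7)·A.
e_ss = 20/K_a = 14/15 ⇒ K_a = 150/7 ⇒ A = (150/7)/(3/7) = 50.

50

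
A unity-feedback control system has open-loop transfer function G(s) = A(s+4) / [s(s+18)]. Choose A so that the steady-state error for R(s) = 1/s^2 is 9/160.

System type = 1 (one pole at s=0).
K_v = lim_{s→0} s·G(s) = A·4 / (18) = (2/9)·A.
e_ss = 1/K_v = 9/160 ⇒ K_v = 160/9 ⇒ A = (160/9)/(2/9) = 80.

80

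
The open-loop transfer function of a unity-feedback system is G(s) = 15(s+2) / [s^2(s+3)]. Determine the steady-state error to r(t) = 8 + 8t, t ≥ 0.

Two free integrators in G(s): this is a type 2 system. By superposition:
  • 8: tracked with zero error.
  • 8t: tracked with zero error.
Total e_ss = 0.

0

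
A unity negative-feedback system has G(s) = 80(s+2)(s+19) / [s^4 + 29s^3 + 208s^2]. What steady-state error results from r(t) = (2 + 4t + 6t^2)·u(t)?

78/95

Lowest-order denominator term is 208s^2, so the open loop has 2 poles at the origin → type 2 system. Taking each input component in turn:
  • 2: tracked with zero error.
  • 4t: tracked with zero error.
  • 6t^2: e_ss = 12/K_a with K_a=190/13 → 78/95.
Total e_ss = 78/95.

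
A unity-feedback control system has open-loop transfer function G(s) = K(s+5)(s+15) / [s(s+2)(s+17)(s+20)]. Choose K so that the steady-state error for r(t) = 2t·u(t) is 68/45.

G(s) has one factor of s in the denominator, so the system is type 1.
K_v = lim_{s→0} s·G(s) = K·5·15 / (2·17·20) = (15/136)·K.
e_ss = 2/K_v = 68/45 ⇒ K_v = 45/34 ⇒ K = (45/34)/(15/136) = 12.

12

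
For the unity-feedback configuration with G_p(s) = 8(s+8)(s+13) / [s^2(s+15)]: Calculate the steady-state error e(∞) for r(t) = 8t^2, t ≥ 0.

15/52

System type = 2 (two poles at s=0).
K_a = lim_{s→0} s^2·G_p(s) = 8·8·13 / (15) = 832/15.
r(t) = 8t^2 gives R(s) = 16/s^3.
e_ss = 16/K_a = 16/(832/15) = 15/52.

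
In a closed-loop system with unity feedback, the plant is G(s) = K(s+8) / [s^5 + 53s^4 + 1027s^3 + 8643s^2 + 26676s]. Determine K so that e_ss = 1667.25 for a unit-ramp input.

The denominator has no term below 26676s — 1 pole at s=0, type 1.
K_v = lim_{s→0} s·G(s) = K·8 / 26676 = (2/6669)·K.
e_ss = 1/K_v = 1667.25 ⇒ K_v = 4/6669 ⇒ K = (4/6669)/(2/6669) = 2.

2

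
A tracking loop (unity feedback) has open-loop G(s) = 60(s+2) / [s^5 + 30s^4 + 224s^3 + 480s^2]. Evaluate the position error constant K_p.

infinity

K_p = lim_{s→0} G(s); with 2 poles at the origin the limit diverges, so K_p = ∞.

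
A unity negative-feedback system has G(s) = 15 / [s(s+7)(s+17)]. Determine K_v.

System type = 1 (one pole at s=0).
K_v = lim_{s→0} s·G(s) = 15 / (7·17) = 15/119.

15/119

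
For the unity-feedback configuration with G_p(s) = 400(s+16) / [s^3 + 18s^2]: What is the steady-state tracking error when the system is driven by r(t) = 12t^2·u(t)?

The denominator has no term below 18s^2 — 2 poles at s=0, type 2.
K_a = lim_{s→0} s^2·G_p(s) = 400·16 / 18 = 3200/9.
r(t) = 12t^2 gives R(s) = 24/s^3.
e_ss = 24/K_a = 24/(3200/9) = 0.0675.

0.0675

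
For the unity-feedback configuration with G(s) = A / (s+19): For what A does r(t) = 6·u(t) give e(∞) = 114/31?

The open loop has no poles at the origin → type 0 system.
K_p = lim_{s→0} G(s) = A / (19) = (1/19)·A.
e_ss = 6/(1 + K_p) = 114/31 ⇒ 1 + (1/19)·A = 31/19 ⇒ A = 12.

12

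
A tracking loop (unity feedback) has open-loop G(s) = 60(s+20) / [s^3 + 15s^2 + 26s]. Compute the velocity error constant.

600/13

The denominator has no term below 26s — 1 pole at s=0, type 1.
K_v = lim_{s→0} s·G(s) = 60·20 / 26 = 600/13.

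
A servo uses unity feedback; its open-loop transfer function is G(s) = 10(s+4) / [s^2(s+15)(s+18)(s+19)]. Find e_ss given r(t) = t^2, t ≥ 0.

256.5

Two free integrators in G(s): this is a type 2 system.
K_a = lim_{s→0} s^2·G(s) = 10·4 / (15·18·19) = 4/513.
r(t) = t^2 gives R(s) = 2/s^3.
e_ss = 2/K_a = 2/(4/513) = 256.5.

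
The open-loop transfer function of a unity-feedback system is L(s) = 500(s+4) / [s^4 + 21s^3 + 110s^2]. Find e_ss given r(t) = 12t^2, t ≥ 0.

1.32

The denominator has no term below 110s^2 — 2 poles at s=0, type 2.
K_a = lim_{s→0} s^2·L(s) = 500·4 / 110 = 200/11.
r(t) = 12t^2 gives R(s) = 24/s^3.
e_ss = 24/K_a = 24/(200/11) = 1.32.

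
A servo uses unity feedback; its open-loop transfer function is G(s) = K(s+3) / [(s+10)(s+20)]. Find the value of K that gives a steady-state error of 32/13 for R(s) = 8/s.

No free integrators in G(s): this is a type 0 system.
K_p = lim_{s→0} G(s) = K·3 / (10·20) = 0.015·K.
e_ss = 8/(1 + K_p) = 32/13 ⇒ 1 + 0.015·K = 3.25 ⇒ K = 150.

150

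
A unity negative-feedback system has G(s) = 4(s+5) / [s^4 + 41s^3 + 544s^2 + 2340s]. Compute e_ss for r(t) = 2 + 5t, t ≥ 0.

The denominator has no term below 2340s — 1 pole at s=0, type 1. By superposition:
  • 2: tracked with zero error.
  • 5t: e_ss = 5/K_v with K_v=1/117 → 585.
Total e_ss = 585.

585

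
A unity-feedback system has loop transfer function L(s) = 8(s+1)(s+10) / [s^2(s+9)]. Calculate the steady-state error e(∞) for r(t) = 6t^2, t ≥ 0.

The open loop has two poles at the origin → type 2 system.
K_a = lim_{s→0} s^2·L(s) = 8·1·10 / (9) = 80/9.
r(t) = 6t^2 gives R(s) = 12/s^3.
e_ss = 12/K_a = 12/(80/9) = 1.35.

1.35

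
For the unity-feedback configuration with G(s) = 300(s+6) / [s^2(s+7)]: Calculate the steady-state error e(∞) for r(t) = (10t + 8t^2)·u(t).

The open loop has two poles at the origin → type 2 system. Taking each input component in turn:
  • 10t: tracked with zero error.
  • 8t^2: e_ss = 16/K_a with K_a=1800/7 → 14/225.
Total e_ss = 14/225.

14/225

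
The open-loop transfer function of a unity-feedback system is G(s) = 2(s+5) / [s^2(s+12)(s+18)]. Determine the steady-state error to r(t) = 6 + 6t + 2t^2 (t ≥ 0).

G(s) has two factors of s in the denominator, so the system is type 2. By superposition:
  • 6: tracked with zero error.
  • 6t: tracked with zero error.
  • 2t^2: e_ss = 4/K_a with K_a=5/108 → 86.4.
Total e_ss = 86.4.

86.4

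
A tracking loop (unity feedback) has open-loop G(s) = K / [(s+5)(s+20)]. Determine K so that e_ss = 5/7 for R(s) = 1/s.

No free integrators in G(s): this is a type 0 system.
K_p = lim_{s→0} G(s) = K / (5·20) = 0.01·K.
e_ss = 1/(1 + K_p) = 5/7 ⇒ 1 + 0.01·K = 1.4 ⇒ K = 40.

40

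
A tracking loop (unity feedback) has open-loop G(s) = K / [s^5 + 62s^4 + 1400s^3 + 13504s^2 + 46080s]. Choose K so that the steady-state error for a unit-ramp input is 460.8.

Factoring s from the denominator leaves a polynomial with constant term 46080, so the system is type 1.
K_v = lim_{s→0} s·G(s) = K / 46080 = (1/46080)·K.
e_ss = 1/K_v = 460.8 ⇒ K_v = 5/2304 ⇒ K = (5/2304)/(1/46080) = 100.

100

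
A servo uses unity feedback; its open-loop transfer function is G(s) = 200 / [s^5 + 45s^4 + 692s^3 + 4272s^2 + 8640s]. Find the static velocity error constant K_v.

5/216

Lowest-order denominator term is 8640s, so the open loop has 1 pole at the origin → type 1 system.
K_v = lim_{s→0} s·G(s) = 200 / 8640 = 5/216.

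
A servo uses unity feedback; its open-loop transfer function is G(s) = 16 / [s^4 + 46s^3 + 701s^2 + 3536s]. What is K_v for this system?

1/221

Lowest-order denominator term is 3536s, so the open loop has 1 pole at the origin → type 1 system.
K_v = lim_{s→0} s·G(s) = 16 / 3536 = 1/221.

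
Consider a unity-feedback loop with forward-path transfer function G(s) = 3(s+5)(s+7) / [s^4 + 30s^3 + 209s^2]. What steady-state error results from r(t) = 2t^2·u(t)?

Factoring s^2 from the denominator leaves a polynomial with constant term 209, so the system is type 2.
K_a = lim_{s→0} s^2·G(s) = 3·5·7 / 209 = 105/209.
r(t) = 2t^2 gives R(s) = 4/s^3.
e_ss = 4/K_a = 4/(105/209) = 836/105.

836/105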